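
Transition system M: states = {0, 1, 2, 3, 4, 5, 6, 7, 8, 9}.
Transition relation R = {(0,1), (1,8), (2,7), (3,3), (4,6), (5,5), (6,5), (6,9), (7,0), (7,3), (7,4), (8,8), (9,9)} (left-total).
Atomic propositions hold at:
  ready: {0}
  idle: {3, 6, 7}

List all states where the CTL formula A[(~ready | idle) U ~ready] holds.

{1, 2, 3, 4, 5, 6, 7, 8, 9}

Sat(~ready) = {1, 2, 3, 4, 5, 6, 7, 8, 9}
Sat(~ready | idle) = {1, 2, 3, 4, 5, 6, 7, 8, 9}
A[(~ready | idle) U ~ready]: least fixpoint, start Z0 = Sat(~ready) = {1, 2, 3, 4, 5, 6, 7, 8, 9}, add states in Sat(~ready | idle) with every successor in Z. Already a fixed point.
Sat(A[(~ready | idle) U ~ready]) = {1, 2, 3, 4, 5, 6, 7, 8, 9}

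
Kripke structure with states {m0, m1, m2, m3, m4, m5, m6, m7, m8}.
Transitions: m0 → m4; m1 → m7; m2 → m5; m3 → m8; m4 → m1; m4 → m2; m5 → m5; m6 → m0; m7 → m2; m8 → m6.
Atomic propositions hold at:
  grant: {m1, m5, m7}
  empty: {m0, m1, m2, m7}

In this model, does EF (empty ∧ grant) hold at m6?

Sat(empty ∧ grant) = {m1, m7}
EF (empty ∧ grant): least fixpoint, start Z0 = {m1, m7}, add states with some successor in Z. Z1 = {m1, m4, m7}; Z2 = {m0, m1, m4, m7}; Z3 = {m0, m1, m4, m6, m7}; Z4 = {m0, m1, m4, m6, m7, m8}; Z5 = {m0, m1, m3, m4, m6, m7, m8}; fixed.
Sat(EF (empty ∧ grant)) = {m0, m1, m3, m4, m6, m7, m8}
m6 ∈ Sat(EF (empty ∧ grant)) = {m0, m1, m3, m4, m6, m7, m8}, so the formula holds at m6.

Yes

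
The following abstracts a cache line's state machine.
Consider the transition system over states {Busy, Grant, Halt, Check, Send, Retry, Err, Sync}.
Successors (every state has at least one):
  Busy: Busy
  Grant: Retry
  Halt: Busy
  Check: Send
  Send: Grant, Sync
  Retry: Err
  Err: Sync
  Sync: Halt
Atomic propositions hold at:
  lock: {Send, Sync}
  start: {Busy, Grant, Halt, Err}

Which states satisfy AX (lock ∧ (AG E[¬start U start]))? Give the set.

{Check, Err}

Sat(¬start) = {Check, Send, Retry, Sync}
E[¬start U start]: least fixpoint, start Z0 = Sat(start) = {Busy, Grant, Halt, Err}, add states in Sat(¬start) with some successor in Z. Z1 = {Busy, Grant, Halt, Send, Retry, Err, Sync}; Z2 = {Busy, Grant, Halt, Check, Send, Retry, Err, Sync}; fixed.
Sat(E[¬start U start]) = {Busy, Grant, Halt, Check, Send, Retry, Err, Sync}
AG E[¬start U start]: greatest fixpoint, start Z0 = {Busy, Grant, Halt, Check, Send, Retry, Err, Sync}, keep only states in Sat with every successor in Z. Already a fixed point.
Sat(AG E[¬start U start]) = {Busy, Grant, Halt, Check, Send, Retry, Err, Sync}
Sat(lock ∧ (AG E[¬start U start])) = {Send, Sync}
Sat(AX (lock ∧ (AG E[¬start U start]))) = {s : every successor in {Send, Sync}} = {Check, Err}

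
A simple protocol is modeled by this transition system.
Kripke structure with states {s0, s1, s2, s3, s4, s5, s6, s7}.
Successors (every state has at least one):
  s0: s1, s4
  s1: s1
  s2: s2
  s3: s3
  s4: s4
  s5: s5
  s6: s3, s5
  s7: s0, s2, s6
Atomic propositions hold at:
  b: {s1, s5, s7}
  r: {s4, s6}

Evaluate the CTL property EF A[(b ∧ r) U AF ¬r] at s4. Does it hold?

Sat(b ∧ r) = ∅
Sat(¬r) = {s0, s1, s2, s3, s5, s7}
AF ¬r: least fixpoint, start Z0 = {s0, s1, s2, s3, s5, s7}, add states with every successor in Z. Z1 = {s0, s1, s2, s3, s5, s6, s7}; fixed.
Sat(AF ¬r) = {s0, s1, s2, s3, s5, s6, s7}
A[(b ∧ r) U AF ¬r]: least fixpoint, start Z0 = Sat(AF ¬r) = {s0, s1, s2, s3, s5, s6, s7}, add states in Sat(b ∧ r) with every successor in Z. Already a fixed point.
Sat(A[(b ∧ r) U AF ¬r]) = {s0, s1, s2, s3, s5, s6, s7}
EF A[(b ∧ r) U AF ¬r]: least fixpoint, start Z0 = {s0, s1, s2, s3, s5, s6, s7}, add states with some successor in Z. Already a fixed point.
Sat(EF A[(b ∧ r) U AF ¬r]) = {s0, s1, s2, s3, s5, s6, s7}
s4 ∉ Sat(EF A[(b ∧ r) U AF ¬r]) = {s0, s1, s2, s3, s5, s6, s7}, so the formula does not hold at s4.

No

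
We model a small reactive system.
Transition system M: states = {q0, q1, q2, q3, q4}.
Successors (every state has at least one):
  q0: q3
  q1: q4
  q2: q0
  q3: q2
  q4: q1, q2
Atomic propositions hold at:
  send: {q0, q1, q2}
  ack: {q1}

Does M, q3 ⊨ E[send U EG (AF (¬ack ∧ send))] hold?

Sat(¬ack) = {q0, q2, q3, q4}
Sat(¬ack ∧ send) = {q0, q2}
AF (¬ack ∧ send): least fixpoint, start Z0 = {q0, q2}, add states with every successor in Z. Z1 = {q0, q2, q3}; fixed.
Sat(AF (¬ack ∧ send)) = {q0, q2, q3}
EG (AF (¬ack ∧ send)): greatest fixpoint, start Z0 = {q0, q2, q3}, keep only states in Sat with some successor in Z. Already a fixed point.
Sat(EG (AF (¬ack ∧ send))) = {q0, q2, q3}
E[send U EG (AF (¬ack ∧ send))]: least fixpoint, start Z0 = Sat(EG (AF (¬ack ∧ send))) = {q0, q2, q3}, add states in Sat(send) with some successor in Z. Already a fixed point.
Sat(E[send U EG (AF (¬ack ∧ send))]) = {q0, q2, q3}
q3 ∈ Sat(E[send U EG (AF (¬ack ∧ send))]) = {q0, q2, q3}, so the formula holds at q3.

Yes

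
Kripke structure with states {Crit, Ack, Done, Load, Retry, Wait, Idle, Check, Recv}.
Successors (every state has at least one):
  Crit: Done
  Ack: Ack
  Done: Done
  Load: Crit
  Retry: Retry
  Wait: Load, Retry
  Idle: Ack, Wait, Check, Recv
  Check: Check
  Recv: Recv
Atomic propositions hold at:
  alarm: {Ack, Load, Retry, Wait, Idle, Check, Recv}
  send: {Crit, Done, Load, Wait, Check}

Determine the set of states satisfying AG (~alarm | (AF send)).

{Crit, Done, Load, Check}

Sat(~alarm) = {Crit, Done}
AF send: least fixpoint, start Z0 = {Crit, Done, Load, Wait, Check}, add states with every successor in Z. Already a fixed point.
Sat(AF send) = {Crit, Done, Load, Wait, Check}
Sat(~alarm | (AF send)) = {Crit, Done, Load, Wait, Check}
AG (~alarm | (AF send)): greatest fixpoint, start Z0 = {Crit, Done, Load, Wait, Check}, keep only states in Sat with every successor in Z. Z1 = {Crit, Done, Load, Check}; fixed.
Sat(AG (~alarm | (AF send))) = {Crit, Done, Load, Check}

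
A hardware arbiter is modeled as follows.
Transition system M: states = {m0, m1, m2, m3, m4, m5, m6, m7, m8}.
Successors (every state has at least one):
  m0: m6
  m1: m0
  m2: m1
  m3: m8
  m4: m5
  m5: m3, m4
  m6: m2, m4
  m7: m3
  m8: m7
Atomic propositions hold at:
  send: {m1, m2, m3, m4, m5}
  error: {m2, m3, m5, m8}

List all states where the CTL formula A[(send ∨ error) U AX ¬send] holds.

Sat(send ∨ error) = {m1, m2, m3, m4, m5, m8}
Sat(¬send) = {m0, m6, m7, m8}
Sat(AX ¬send) = {s : every successor in {m0, m6, m7, m8}} = {m0, m1, m3, m8}
A[(send ∨ error) U AX ¬send]: least fixpoint, start Z0 = Sat(AX ¬send) = {m0, m1, m3, m8}, add states in Sat(send ∨ error) with every successor in Z. Z1 = {m0, m1, m2, m3, m8}; fixed.
Sat(A[(send ∨ error) U AX ¬send]) = {m0, m1, m2, m3, m8}

{m0, m1, m2, m3, m8}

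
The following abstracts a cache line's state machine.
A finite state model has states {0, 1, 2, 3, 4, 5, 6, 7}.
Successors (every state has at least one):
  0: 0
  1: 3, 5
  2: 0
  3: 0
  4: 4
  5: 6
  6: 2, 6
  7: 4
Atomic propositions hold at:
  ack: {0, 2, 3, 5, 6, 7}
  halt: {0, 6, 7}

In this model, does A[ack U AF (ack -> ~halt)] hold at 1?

Sat(~halt) = {1, 2, 3, 4, 5}
Sat(ack -> ~halt) = {1, 2, 3, 4, 5}
AF (ack -> ~halt): least fixpoint, start Z0 = {1, 2, 3, 4, 5}, add states with every successor in Z. Z1 = {1, 2, 3, 4, 5, 7}; fixed.
Sat(AF (ack -> ~halt)) = {1, 2, 3, 4, 5, 7}
A[ack U AF (ack -> ~halt)]: least fixpoint, start Z0 = Sat(AF (ack -> ~halt)) = {1, 2, 3, 4, 5, 7}, add states in Sat(ack) with every successor in Z. Already a fixed point.
Sat(A[ack U AF (ack -> ~halt)]) = {1, 2, 3, 4, 5, 7}
1 ∈ Sat(A[ack U AF (ack -> ~halt)]) = {1, 2, 3, 4, 5, 7}, so the formula holds at 1.

Yes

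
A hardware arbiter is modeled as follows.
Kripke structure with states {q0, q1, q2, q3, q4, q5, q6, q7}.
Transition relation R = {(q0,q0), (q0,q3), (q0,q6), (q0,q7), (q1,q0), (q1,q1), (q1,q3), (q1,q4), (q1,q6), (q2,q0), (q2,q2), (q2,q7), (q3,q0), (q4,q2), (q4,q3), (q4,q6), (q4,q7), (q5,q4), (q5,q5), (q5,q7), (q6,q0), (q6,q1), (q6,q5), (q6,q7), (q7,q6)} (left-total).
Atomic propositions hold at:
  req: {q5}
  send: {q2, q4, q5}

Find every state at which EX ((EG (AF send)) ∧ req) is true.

{q5, q6}

AF send: least fixpoint, start Z0 = {q2, q4, q5}, add states with every successor in Z. Already a fixed point.
Sat(AF send) = {q2, q4, q5}
EG (AF send): greatest fixpoint, start Z0 = {q2, q4, q5}, keep only states in Sat with some successor in Z. Already a fixed point.
Sat(EG (AF send)) = {q2, q4, q5}
Sat((EG (AF send)) ∧ req) = {q5}
Sat(EX ((EG (AF send)) ∧ req)) = {s : some successor in {q5}} = {q5, q6}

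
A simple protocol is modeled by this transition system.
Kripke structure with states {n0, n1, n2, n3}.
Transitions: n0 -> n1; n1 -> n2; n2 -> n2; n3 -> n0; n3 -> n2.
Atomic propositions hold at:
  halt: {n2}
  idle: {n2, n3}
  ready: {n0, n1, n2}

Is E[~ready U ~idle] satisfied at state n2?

Sat(~ready) = {n3}
Sat(~idle) = {n0, n1}
E[~ready U ~idle]: least fixpoint, start Z0 = Sat(~idle) = {n0, n1}, add states in Sat(~ready) with some successor in Z. Z1 = {n0, n1, n3}; fixed.
Sat(E[~ready U ~idle]) = {n0, n1, n3}
n2 ∉ Sat(E[~ready U ~idle]) = {n0, n1, n3}, so the formula does not hold at n2.

No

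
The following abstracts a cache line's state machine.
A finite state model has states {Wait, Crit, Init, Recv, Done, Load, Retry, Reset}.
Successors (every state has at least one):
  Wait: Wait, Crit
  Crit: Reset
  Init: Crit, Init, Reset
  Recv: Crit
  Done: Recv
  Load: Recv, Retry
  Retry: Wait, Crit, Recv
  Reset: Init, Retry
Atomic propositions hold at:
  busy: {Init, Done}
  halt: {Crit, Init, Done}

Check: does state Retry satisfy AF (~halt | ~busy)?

Yes

Sat(~halt) = {Wait, Recv, Load, Retry, Reset}
Sat(~busy) = {Wait, Crit, Recv, Load, Retry, Reset}
Sat(~halt | ~busy) = {Wait, Crit, Recv, Load, Retry, Reset}
AF (~halt | ~busy): least fixpoint, start Z0 = {Wait, Crit, Recv, Load, Retry, Reset}, add states with every successor in Z. Z1 = {Wait, Crit, Recv, Done, Load, Retry, Reset}; fixed.
Sat(AF (~halt | ~busy)) = {Wait, Crit, Recv, Done, Load, Retry, Reset}
Retry ∈ Sat(AF (~halt | ~busy)) = {Wait, Crit, Recv, Done, Load, Retry, Reset}, so the formula holds at Retry.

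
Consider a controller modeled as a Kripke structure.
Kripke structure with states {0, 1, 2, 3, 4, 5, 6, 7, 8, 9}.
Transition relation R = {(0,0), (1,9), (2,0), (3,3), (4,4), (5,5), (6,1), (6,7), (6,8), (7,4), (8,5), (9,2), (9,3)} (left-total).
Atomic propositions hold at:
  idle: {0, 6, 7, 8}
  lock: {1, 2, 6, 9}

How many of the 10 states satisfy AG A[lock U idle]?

A[lock U idle]: least fixpoint, start Z0 = Sat(idle) = {0, 6, 7, 8}, add states in Sat(lock) with every successor in Z. Z1 = {0, 2, 6, 7, 8}; fixed.
Sat(A[lock U idle]) = {0, 2, 6, 7, 8}
AG A[lock U idle]: greatest fixpoint, start Z0 = {0, 2, 6, 7, 8}, keep only states in Sat with every successor in Z. Z1 = {0, 2}; fixed.
Sat(AG A[lock U idle]) = {0, 2}
|Sat(AG A[lock U idle])| = |{0, 2}| = 2.

2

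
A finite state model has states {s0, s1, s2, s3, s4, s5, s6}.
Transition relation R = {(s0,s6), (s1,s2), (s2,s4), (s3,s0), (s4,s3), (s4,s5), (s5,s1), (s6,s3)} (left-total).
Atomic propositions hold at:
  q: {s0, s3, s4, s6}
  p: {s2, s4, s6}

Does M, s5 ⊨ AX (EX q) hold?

Sat(EX q) = {s : some successor in {s0, s3, s4, s6}} = {s0, s2, s3, s4, s6}
Sat(AX (EX q)) = {s : every successor in {s0, s2, s3, s4, s6}} = {s0, s1, s2, s3, s6}
s5 ∉ Sat(AX (EX q)) = {s0, s1, s2, s3, s6}, so the formula does not hold at s5.

No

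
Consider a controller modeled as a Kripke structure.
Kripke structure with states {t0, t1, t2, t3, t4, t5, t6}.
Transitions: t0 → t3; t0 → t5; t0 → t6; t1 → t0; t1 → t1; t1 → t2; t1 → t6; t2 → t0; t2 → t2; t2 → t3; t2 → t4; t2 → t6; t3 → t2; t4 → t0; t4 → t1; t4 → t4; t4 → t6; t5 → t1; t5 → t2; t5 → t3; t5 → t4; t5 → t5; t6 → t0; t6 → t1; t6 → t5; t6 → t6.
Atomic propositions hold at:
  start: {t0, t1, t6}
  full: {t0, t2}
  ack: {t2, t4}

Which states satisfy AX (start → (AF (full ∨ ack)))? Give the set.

Sat(full ∨ ack) = {t0, t2, t4}
AF (full ∨ ack): least fixpoint, start Z0 = {t0, t2, t4}, add states with every successor in Z. Z1 = {t0, t2, t3, t4}; fixed.
Sat(AF (full ∨ ack)) = {t0, t2, t3, t4}
Sat(start → (AF (full ∨ ack))) = {t0, t2, t3, t4, t5}
Sat(AX (start → (AF (full ∨ ack)))) = {s : every successor in {t0, t2, t3, t4, t5}} = {t3}

{t3}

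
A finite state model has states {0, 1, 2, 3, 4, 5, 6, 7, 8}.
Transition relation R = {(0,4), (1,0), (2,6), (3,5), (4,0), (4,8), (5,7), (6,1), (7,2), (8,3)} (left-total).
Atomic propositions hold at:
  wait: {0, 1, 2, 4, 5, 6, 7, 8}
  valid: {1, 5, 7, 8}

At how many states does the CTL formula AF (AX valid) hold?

Sat(AX valid) = {s : every successor in {1, 5, 7, 8}} = {3, 5, 6}
AF (AX valid): least fixpoint, start Z0 = {3, 5, 6}, add states with every successor in Z. Z1 = {2, 3, 5, 6, 8}; Z2 = {2, 3, 5, 6, 7, 8}; fixed.
Sat(AF (AX valid)) = {2, 3, 5, 6, 7, 8}
|Sat(AF (AX valid))| = |{2, 3, 5, 6, 7, 8}| = 6.

6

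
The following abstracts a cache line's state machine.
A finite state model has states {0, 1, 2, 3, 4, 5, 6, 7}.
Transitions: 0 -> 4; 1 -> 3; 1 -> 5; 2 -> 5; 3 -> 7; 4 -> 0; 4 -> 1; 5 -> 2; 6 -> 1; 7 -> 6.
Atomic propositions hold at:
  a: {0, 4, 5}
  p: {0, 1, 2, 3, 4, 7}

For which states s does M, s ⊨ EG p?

{0, 4}

EG p: greatest fixpoint, start Z0 = {0, 1, 2, 3, 4, 7}, keep only states in Sat with some successor in Z. Z1 = {0, 1, 3, 4}; Z2 = {0, 1, 4}; Z3 = {0, 4}; fixed.
Sat(EG p) = {0, 4}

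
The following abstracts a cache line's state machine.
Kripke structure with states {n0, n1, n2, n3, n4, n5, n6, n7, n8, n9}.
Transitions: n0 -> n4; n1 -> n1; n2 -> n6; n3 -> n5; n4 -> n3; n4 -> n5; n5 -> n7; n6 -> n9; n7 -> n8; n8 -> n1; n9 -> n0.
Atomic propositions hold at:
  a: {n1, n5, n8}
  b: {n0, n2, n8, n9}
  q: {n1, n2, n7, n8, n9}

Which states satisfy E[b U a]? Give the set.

{n1, n5, n8}

E[b U a]: least fixpoint, start Z0 = Sat(a) = {n1, n5, n8}, add states in Sat(b) with some successor in Z. Already a fixed point.
Sat(E[b U a]) = {n1, n5, n8}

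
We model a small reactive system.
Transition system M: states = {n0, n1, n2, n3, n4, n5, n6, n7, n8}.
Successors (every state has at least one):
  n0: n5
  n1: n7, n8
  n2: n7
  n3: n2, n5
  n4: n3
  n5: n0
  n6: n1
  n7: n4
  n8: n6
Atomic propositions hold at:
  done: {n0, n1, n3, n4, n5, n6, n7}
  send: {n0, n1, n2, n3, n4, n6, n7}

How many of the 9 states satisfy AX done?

7

Sat(AX done) = {s : every successor in {n0, n1, n3, n4, n5, n6, n7}} = {n0, n2, n4, n5, n6, n7, n8}
|Sat(AX done)| = |{n0, n2, n4, n5, n6, n7, n8}| = 7.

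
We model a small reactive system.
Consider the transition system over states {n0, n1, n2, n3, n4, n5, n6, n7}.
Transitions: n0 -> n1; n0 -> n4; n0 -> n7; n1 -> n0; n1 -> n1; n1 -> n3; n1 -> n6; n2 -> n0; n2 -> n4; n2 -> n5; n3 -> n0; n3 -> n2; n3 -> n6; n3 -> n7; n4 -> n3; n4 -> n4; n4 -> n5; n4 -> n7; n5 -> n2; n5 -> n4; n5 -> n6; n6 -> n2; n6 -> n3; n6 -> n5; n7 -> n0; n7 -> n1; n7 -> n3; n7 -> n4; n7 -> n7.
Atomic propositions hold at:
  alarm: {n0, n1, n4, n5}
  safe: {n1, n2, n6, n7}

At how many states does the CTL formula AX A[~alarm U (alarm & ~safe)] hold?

Sat(~alarm) = {n2, n3, n6, n7}
Sat(~safe) = {n0, n3, n4, n5}
Sat(alarm & ~safe) = {n0, n4, n5}
A[~alarm U (alarm & ~safe)]: least fixpoint, start Z0 = Sat((alarm & ~safe)) = {n0, n4, n5}, add states in Sat(~alarm) with every successor in Z. Z1 = {n0, n2, n4, n5}; fixed.
Sat(A[~alarm U (alarm & ~safe)]) = {n0, n2, n4, n5}
Sat(AX A[~alarm U (alarm & ~safe)]) = {s : every successor in {n0, n2, n4, n5}} = {n2}
|Sat(AX A[~alarm U (alarm & ~safe)])| = |{n2}| = 1.

1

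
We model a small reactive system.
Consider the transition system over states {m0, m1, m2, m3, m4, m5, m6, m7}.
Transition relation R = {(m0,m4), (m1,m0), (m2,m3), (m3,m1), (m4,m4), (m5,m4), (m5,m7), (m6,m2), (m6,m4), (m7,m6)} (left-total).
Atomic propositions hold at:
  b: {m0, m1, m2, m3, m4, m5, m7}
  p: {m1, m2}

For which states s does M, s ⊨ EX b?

Sat(EX b) = {s : some successor in {m0, m1, m2, m3, m4, m5, m7}} = {m0, m1, m2, m3, m4, m5, m6}

{m0, m1, m2, m3, m4, m5, m6}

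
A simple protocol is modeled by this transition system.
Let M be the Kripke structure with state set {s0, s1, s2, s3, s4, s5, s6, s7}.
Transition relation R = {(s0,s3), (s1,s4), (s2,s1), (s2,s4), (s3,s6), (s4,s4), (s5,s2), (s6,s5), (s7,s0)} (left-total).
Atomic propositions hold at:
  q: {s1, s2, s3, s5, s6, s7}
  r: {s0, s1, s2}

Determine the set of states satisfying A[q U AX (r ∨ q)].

{s0, s3, s5, s6, s7}

Sat(r ∨ q) = {s0, s1, s2, s3, s5, s6, s7}
Sat(AX (r ∨ q)) = {s : every successor in {s0, s1, s2, s3, s5, s6, s7}} = {s0, s3, s5, s6, s7}
A[q U AX (r ∨ q)]: least fixpoint, start Z0 = Sat(AX (r ∨ q)) = {s0, s3, s5, s6, s7}, add states in Sat(q) with every successor in Z. Already a fixed point.
Sat(A[q U AX (r ∨ q)]) = {s0, s3, s5, s6, s7}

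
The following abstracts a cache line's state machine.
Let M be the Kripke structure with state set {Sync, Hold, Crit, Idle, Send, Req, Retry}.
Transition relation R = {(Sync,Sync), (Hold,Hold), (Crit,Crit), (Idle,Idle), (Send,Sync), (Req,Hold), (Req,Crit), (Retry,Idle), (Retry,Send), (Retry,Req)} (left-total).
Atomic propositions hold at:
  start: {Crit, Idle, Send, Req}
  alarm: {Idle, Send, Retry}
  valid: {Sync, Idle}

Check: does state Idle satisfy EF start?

EF start: least fixpoint, start Z0 = {Crit, Idle, Send, Req}, add states with some successor in Z. Z1 = {Crit, Idle, Send, Req, Retry}; fixed.
Sat(EF start) = {Crit, Idle, Send, Req, Retry}
Idle ∈ Sat(EF start) = {Crit, Idle, Send, Req, Retry}, so the formula holds at Idle.

Yes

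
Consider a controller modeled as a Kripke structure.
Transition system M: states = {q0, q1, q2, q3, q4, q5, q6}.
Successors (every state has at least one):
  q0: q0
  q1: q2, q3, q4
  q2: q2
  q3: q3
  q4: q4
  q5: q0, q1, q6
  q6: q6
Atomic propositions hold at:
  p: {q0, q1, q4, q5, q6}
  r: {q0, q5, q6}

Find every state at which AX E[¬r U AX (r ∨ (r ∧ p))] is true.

Sat(¬r) = {q1, q2, q3, q4}
Sat(r ∧ p) = {q0, q5, q6}
Sat(r ∨ (r ∧ p)) = {q0, q5, q6}
Sat(AX (r ∨ (r ∧ p))) = {s : every successor in {q0, q5, q6}} = {q0, q6}
E[¬r U AX (r ∨ (r ∧ p))]: least fixpoint, start Z0 = Sat(AX (r ∨ (r ∧ p))) = {q0, q6}, add states in Sat(¬r) with some successor in Z. Already a fixed point.
Sat(E[¬r U AX (r ∨ (r ∧ p))]) = {q0, q6}
Sat(AX E[¬r U AX (r ∨ (r ∧ p))]) = {s : every successor in {q0, q6}} = {q0, q6}

{q0, q6}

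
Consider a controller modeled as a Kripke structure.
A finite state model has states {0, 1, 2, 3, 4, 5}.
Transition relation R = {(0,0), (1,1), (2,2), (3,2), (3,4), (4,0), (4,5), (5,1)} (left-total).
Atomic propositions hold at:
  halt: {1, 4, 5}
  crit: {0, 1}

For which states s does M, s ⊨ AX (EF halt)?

{1, 5}

EF halt: least fixpoint, start Z0 = {1, 4, 5}, add states with some successor in Z. Z1 = {1, 3, 4, 5}; fixed.
Sat(EF halt) = {1, 3, 4, 5}
Sat(AX (EF halt)) = {s : every successor in {1, 3, 4, 5}} = {1, 5}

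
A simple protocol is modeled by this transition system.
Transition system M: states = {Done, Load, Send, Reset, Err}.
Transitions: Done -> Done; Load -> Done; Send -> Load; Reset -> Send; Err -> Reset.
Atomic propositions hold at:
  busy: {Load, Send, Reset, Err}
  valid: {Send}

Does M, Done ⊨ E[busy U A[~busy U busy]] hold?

Sat(~busy) = {Done}
A[~busy U busy]: least fixpoint, start Z0 = Sat(busy) = {Load, Send, Reset, Err}, add states in Sat(~busy) with every successor in Z. Already a fixed point.
Sat(A[~busy U busy]) = {Load, Send, Reset, Err}
E[busy U A[~busy U busy]]: least fixpoint, start Z0 = Sat(A[~busy U busy]) = {Load, Send, Reset, Err}, add states in Sat(busy) with some successor in Z. Already a fixed point.
Sat(E[busy U A[~busy U busy]]) = {Load, Send, Reset, Err}
Done ∉ Sat(E[busy U A[~busy U busy]]) = {Load, Send, Reset, Err}, so the formula does not hold at Done.

No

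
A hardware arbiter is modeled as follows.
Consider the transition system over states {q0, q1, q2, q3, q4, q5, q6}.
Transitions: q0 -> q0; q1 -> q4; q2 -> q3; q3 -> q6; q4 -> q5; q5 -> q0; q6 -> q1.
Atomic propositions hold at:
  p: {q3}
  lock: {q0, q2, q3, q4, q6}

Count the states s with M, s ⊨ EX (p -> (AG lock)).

AG lock: greatest fixpoint, start Z0 = {q0, q2, q3, q4, q6}, keep only states in Sat with every successor in Z. Z1 = {q0, q2, q3}; Z2 = {q0, q2}; Z3 = {q0}; fixed.
Sat(AG lock) = {q0}
Sat(p -> (AG lock)) = {q0, q1, q2, q4, q5, q6}
Sat(EX (p -> (AG lock))) = {s : some successor in {q0, q1, q2, q4, q5, q6}} = {q0, q1, q3, q4, q5, q6}
|Sat(EX (p -> (AG lock)))| = |{q0, q1, q3, q4, q5, q6}| = 6.

6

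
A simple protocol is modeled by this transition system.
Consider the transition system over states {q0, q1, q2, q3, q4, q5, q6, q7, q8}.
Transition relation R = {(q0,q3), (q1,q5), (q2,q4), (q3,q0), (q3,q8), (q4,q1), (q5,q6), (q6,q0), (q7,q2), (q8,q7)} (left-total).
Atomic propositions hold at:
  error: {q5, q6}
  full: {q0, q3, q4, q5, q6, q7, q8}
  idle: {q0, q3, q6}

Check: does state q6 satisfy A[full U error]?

A[full U error]: least fixpoint, start Z0 = Sat(error) = {q5, q6}, add states in Sat(full) with every successor in Z. Already a fixed point.
Sat(A[full U error]) = {q5, q6}
q6 ∈ Sat(A[full U error]) = {q5, q6}, so the formula holds at q6.

Yes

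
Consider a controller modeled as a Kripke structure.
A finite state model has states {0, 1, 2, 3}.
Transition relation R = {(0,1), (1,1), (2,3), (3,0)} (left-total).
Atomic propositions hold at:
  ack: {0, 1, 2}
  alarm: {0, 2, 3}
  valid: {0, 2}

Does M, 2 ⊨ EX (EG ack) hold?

EG ack: greatest fixpoint, start Z0 = {0, 1, 2}, keep only states in Sat with some successor in Z. Z1 = {0, 1}; fixed.
Sat(EG ack) = {0, 1}
Sat(EX (EG ack)) = {s : some successor in {0, 1}} = {0, 1, 3}
2 ∉ Sat(EX (EG ack)) = {0, 1, 3}, so the formula does not hold at 2.

No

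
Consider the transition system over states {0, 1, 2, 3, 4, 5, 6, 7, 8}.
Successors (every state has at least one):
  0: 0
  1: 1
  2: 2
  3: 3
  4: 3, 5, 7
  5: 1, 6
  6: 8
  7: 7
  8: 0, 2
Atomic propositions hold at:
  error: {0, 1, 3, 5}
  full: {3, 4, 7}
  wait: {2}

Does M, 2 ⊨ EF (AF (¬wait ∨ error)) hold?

Sat(¬wait) = {0, 1, 3, 4, 5, 6, 7, 8}
Sat(¬wait ∨ error) = {0, 1, 3, 4, 5, 6, 7, 8}
AF (¬wait ∨ error): least fixpoint, start Z0 = {0, 1, 3, 4, 5, 6, 7, 8}, add states with every successor in Z. Already a fixed point.
Sat(AF (¬wait ∨ error)) = {0, 1, 3, 4, 5, 6, 7, 8}
EF (AF (¬wait ∨ error)): least fixpoint, start Z0 = {0, 1, 3, 4, 5, 6, 7, 8}, add states with some successor in Z. Already a fixed point.
Sat(EF (AF (¬wait ∨ error))) = {0, 1, 3, 4, 5, 6, 7, 8}
2 ∉ Sat(EF (AF (¬wait ∨ error))) = {0, 1, 3, 4, 5, 6, 7, 8}, so the formula does not hold at 2.

No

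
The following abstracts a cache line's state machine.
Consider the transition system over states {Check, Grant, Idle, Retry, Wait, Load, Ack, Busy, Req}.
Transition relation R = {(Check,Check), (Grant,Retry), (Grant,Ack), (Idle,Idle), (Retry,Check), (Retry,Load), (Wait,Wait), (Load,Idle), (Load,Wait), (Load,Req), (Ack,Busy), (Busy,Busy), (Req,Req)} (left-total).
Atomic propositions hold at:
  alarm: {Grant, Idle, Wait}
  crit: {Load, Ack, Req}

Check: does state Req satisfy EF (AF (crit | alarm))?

Sat(crit | alarm) = {Grant, Idle, Wait, Load, Ack, Req}
AF (crit | alarm): least fixpoint, start Z0 = {Grant, Idle, Wait, Load, Ack, Req}, add states with every successor in Z. Already a fixed point.
Sat(AF (crit | alarm)) = {Grant, Idle, Wait, Load, Ack, Req}
EF (AF (crit | alarm)): least fixpoint, start Z0 = {Grant, Idle, Wait, Load, Ack, Req}, add states with some successor in Z. Z1 = {Grant, Idle, Retry, Wait, Load, Ack, Req}; fixed.
Sat(EF (AF (crit | alarm))) = {Grant, Idle, Retry, Wait, Load, Ack, Req}
Req ∈ Sat(EF (AF (crit | alarm))) = {Grant, Idle, Retry, Wait, Load, Ack, Req}, so the formula holds at Req.

Yes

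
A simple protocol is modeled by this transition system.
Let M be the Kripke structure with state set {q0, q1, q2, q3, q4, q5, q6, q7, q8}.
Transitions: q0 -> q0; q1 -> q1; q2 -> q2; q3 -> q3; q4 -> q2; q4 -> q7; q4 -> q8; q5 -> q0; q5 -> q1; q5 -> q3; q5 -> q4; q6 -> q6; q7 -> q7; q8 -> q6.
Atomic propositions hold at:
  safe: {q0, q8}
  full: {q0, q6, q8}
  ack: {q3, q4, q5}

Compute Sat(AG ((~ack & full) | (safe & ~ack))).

{q0, q6, q8}

Sat(~ack) = {q0, q1, q2, q6, q7, q8}
Sat(~ack & full) = {q0, q6, q8}
Sat(safe & ~ack) = {q0, q8}
Sat((~ack & full) | (safe & ~ack)) = {q0, q6, q8}
AG ((~ack & full) | (safe & ~ack)): greatest fixpoint, start Z0 = {q0, q6, q8}, keep only states in Sat with every successor in Z. Already a fixed point.
Sat(AG ((~ack & full) | (safe & ~ack))) = {q0, q6, q8}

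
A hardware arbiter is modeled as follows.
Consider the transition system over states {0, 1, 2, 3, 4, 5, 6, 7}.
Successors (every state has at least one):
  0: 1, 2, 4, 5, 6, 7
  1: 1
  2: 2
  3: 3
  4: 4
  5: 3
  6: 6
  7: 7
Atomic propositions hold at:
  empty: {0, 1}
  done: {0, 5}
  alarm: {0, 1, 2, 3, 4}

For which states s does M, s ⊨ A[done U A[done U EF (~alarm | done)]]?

{0, 5, 6, 7}

Sat(~alarm) = {5, 6, 7}
Sat(~alarm | done) = {0, 5, 6, 7}
EF (~alarm | done): least fixpoint, start Z0 = {0, 5, 6, 7}, add states with some successor in Z. Already a fixed point.
Sat(EF (~alarm | done)) = {0, 5, 6, 7}
A[done U EF (~alarm | done)]: least fixpoint, start Z0 = Sat(EF (~alarm | done)) = {0, 5, 6, 7}, add states in Sat(done) with every successor in Z. Already a fixed point.
Sat(A[done U EF (~alarm | done)]) = {0, 5, 6, 7}
A[done U A[done U EF (~alarm | done)]]: least fixpoint, start Z0 = Sat(A[done U EF (~alarm | done)]) = {0, 5, 6, 7}, add states in Sat(done) with every successor in Z. Already a fixed point.
Sat(A[done U A[done U EF (~alarm | done)]]) = {0, 5, 6, 7}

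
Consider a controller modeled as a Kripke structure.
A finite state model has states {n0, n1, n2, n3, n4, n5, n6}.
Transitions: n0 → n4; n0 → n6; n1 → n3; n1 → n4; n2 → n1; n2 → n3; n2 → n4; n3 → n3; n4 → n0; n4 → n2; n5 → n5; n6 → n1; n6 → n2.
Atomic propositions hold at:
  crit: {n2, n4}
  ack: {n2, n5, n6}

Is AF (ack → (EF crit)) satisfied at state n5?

EF crit: least fixpoint, start Z0 = {n2, n4}, add states with some successor in Z. Z1 = {n0, n1, n2, n4, n6}; fixed.
Sat(EF crit) = {n0, n1, n2, n4, n6}
Sat(ack → (EF crit)) = {n0, n1, n2, n3, n4, n6}
AF (ack → (EF crit)): least fixpoint, start Z0 = {n0, n1, n2, n3, n4, n6}, add states with every successor in Z. Already a fixed point.
Sat(AF (ack → (EF crit))) = {n0, n1, n2, n3, n4, n6}
n5 ∉ Sat(AF (ack → (EF crit))) = {n0, n1, n2, n3, n4, n6}, so the formula does not hold at n5.

No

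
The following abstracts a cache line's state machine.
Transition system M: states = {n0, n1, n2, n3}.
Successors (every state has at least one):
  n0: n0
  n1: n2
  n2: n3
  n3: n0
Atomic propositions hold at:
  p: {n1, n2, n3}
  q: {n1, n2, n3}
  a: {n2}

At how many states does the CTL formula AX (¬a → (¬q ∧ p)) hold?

Sat(¬a) = {n0, n1, n3}
Sat(¬q) = {n0}
Sat(¬q ∧ p) = ∅
Sat(¬a → (¬q ∧ p)) = {n2}
Sat(AX (¬a → (¬q ∧ p))) = {s : every successor in {n2}} = {n1}
|Sat(AX (¬a → (¬q ∧ p)))| = |{n1}| = 1.

1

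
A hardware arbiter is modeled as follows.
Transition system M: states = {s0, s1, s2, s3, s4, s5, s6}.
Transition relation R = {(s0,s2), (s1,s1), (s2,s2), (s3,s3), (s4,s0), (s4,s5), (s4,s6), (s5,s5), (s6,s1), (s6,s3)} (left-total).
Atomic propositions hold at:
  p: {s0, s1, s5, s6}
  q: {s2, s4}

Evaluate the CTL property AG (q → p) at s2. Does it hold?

Sat(q → p) = {s0, s1, s3, s5, s6}
AG (q → p): greatest fixpoint, start Z0 = {s0, s1, s3, s5, s6}, keep only states in Sat with every successor in Z. Z1 = {s1, s3, s5, s6}; fixed.
Sat(AG (q → p)) = {s1, s3, s5, s6}
s2 ∉ Sat(AG (q → p)) = {s1, s3, s5, s6}, so the formula does not hold at s2.

No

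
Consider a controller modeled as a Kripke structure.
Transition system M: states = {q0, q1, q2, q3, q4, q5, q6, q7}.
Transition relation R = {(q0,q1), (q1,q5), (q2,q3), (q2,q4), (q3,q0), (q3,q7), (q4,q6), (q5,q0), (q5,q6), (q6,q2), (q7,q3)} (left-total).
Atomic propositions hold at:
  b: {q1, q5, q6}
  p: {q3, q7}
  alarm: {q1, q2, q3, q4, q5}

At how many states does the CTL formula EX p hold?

3

Sat(EX p) = {s : some successor in {q3, q7}} = {q2, q3, q7}
|Sat(EX p)| = |{q2, q3, q7}| = 3.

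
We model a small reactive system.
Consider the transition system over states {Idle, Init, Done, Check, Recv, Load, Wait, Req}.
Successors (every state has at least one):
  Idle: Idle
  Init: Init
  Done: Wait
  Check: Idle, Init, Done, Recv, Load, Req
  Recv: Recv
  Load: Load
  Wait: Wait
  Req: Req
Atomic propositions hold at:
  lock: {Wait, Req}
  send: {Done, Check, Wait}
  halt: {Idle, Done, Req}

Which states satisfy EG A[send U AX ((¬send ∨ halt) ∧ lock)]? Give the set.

{Req}

Sat(¬send) = {Idle, Init, Recv, Load, Req}
Sat(¬send ∨ halt) = {Idle, Init, Done, Recv, Load, Req}
Sat((¬send ∨ halt) ∧ lock) = {Req}
Sat(AX ((¬send ∨ halt) ∧ lock)) = {s : every successor in {Req}} = {Req}
A[send U AX ((¬send ∨ halt) ∧ lock)]: least fixpoint, start Z0 = Sat(AX ((¬send ∨ halt) ∧ lock)) = {Req}, add states in Sat(send) with every successor in Z. Already a fixed point.
Sat(A[send U AX ((¬send ∨ halt) ∧ lock)]) = {Req}
EG A[send U AX ((¬send ∨ halt) ∧ lock)]: greatest fixpoint, start Z0 = {Req}, keep only states in Sat with some successor in Z. Already a fixed point.
Sat(EG A[send U AX ((¬send ∨ halt) ∧ lock)]) = {Req}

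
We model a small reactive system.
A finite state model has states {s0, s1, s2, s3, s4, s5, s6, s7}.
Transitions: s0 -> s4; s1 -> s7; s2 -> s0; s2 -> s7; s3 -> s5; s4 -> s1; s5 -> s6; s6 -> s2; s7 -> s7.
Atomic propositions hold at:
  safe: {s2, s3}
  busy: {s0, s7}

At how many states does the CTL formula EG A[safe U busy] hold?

A[safe U busy]: least fixpoint, start Z0 = Sat(busy) = {s0, s7}, add states in Sat(safe) with every successor in Z. Z1 = {s0, s2, s7}; fixed.
Sat(A[safe U busy]) = {s0, s2, s7}
EG A[safe U busy]: greatest fixpoint, start Z0 = {s0, s2, s7}, keep only states in Sat with some successor in Z. Z1 = {s2, s7}; fixed.
Sat(EG A[safe U busy]) = {s2, s7}
|Sat(EG A[safe U busy])| = |{s2, s7}| = 2.

2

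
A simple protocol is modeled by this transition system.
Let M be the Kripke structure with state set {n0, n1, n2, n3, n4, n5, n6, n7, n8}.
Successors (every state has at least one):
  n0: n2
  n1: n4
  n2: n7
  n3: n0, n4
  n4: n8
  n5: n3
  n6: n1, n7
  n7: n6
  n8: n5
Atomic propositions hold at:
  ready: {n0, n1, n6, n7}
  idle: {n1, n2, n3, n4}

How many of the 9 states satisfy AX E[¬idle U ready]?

3

Sat(¬idle) = {n0, n5, n6, n7, n8}
E[¬idle U ready]: least fixpoint, start Z0 = Sat(ready) = {n0, n1, n6, n7}, add states in Sat(¬idle) with some successor in Z. Already a fixed point.
Sat(E[¬idle U ready]) = {n0, n1, n6, n7}
Sat(AX E[¬idle U ready]) = {s : every successor in {n0, n1, n6, n7}} = {n2, n6, n7}
|Sat(AX E[¬idle U ready])| = |{n2, n6, n7}| = 3.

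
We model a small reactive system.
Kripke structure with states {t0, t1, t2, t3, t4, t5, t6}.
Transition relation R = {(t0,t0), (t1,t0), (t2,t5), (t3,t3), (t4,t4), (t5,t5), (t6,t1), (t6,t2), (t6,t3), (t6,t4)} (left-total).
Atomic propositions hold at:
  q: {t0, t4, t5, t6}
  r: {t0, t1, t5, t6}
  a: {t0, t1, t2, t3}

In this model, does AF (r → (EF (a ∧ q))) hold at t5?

Sat(a ∧ q) = {t0}
EF (a ∧ q): least fixpoint, start Z0 = {t0}, add states with some successor in Z. Z1 = {t0, t1}; Z2 = {t0, t1, t6}; fixed.
Sat(EF (a ∧ q)) = {t0, t1, t6}
Sat(r → (EF (a ∧ q))) = {t0, t1, t2, t3, t4, t6}
AF (r → (EF (a ∧ q))): least fixpoint, start Z0 = {t0, t1, t2, t3, t4, t6}, add states with every successor in Z. Already a fixed point.
Sat(AF (r → (EF (a ∧ q)))) = {t0, t1, t2, t3, t4, t6}
t5 ∉ Sat(AF (r → (EF (a ∧ q)))) = {t0, t1, t2, t3, t4, t6}, so the formula does not hold at t5.

No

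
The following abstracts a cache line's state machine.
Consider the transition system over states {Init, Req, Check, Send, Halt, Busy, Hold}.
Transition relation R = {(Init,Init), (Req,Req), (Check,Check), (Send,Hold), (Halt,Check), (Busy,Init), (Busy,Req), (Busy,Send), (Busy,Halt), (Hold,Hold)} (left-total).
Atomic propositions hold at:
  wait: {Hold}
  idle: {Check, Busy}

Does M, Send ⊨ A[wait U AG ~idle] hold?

Sat(~idle) = {Init, Req, Send, Halt, Hold}
AG ~idle: greatest fixpoint, start Z0 = {Init, Req, Send, Halt, Hold}, keep only states in Sat with every successor in Z. Z1 = {Init, Req, Send, Hold}; fixed.
Sat(AG ~idle) = {Init, Req, Send, Hold}
A[wait U AG ~idle]: least fixpoint, start Z0 = Sat(AG ~idle) = {Init, Req, Send, Hold}, add states in Sat(wait) with every successor in Z. Already a fixed point.
Sat(A[wait U AG ~idle]) = {Init, Req, Send, Hold}
Send ∈ Sat(A[wait U AG ~idle]) = {Init, Req, Send, Hold}, so the formula holds at Send.

Yes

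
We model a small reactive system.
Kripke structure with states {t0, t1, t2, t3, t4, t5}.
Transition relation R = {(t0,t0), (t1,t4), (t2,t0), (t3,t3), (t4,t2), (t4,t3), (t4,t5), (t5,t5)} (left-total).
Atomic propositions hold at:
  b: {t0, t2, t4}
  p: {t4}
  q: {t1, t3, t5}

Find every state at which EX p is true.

{t1}

Sat(EX p) = {s : some successor in {t4}} = {t1}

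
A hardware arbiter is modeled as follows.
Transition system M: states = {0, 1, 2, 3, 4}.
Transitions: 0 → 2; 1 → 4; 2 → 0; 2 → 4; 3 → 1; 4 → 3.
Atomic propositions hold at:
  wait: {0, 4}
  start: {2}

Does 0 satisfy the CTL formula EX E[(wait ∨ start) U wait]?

Sat(wait ∨ start) = {0, 2, 4}
E[(wait ∨ start) U wait]: least fixpoint, start Z0 = Sat(wait) = {0, 4}, add states in Sat(wait ∨ start) with some successor in Z. Z1 = {0, 2, 4}; fixed.
Sat(E[(wait ∨ start) U wait]) = {0, 2, 4}
Sat(EX E[(wait ∨ start) U wait]) = {s : some successor in {0, 2, 4}} = {0, 1, 2}
0 ∈ Sat(EX E[(wait ∨ start) U wait]) = {0, 1, 2}, so the formula holds at 0.

Yes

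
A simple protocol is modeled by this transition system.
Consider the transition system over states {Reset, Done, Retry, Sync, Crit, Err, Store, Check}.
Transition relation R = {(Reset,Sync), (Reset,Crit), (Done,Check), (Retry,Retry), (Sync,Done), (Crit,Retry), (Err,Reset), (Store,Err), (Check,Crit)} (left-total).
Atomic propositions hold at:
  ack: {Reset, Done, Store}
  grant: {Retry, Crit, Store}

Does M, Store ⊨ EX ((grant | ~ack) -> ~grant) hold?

Yes

Sat(~ack) = {Retry, Sync, Crit, Err, Check}
Sat(grant | ~ack) = {Retry, Sync, Crit, Err, Store, Check}
Sat(~grant) = {Reset, Done, Sync, Err, Check}
Sat((grant | ~ack) -> ~grant) = {Reset, Done, Sync, Err, Check}
Sat(EX ((grant | ~ack) -> ~grant)) = {s : some successor in {Reset, Done, Sync, Err, Check}} = {Reset, Done, Sync, Err, Store}
Store ∈ Sat(EX ((grant | ~ack) -> ~grant)) = {Reset, Done, Sync, Err, Store}, so the formula holds at Store.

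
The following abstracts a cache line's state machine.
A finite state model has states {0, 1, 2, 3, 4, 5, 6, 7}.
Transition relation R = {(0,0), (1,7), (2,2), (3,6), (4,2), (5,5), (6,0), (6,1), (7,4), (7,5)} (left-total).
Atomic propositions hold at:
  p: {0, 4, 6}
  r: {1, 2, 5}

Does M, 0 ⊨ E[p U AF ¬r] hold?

Yes

Sat(¬r) = {0, 3, 4, 6, 7}
AF ¬r: least fixpoint, start Z0 = {0, 3, 4, 6, 7}, add states with every successor in Z. Z1 = {0, 1, 3, 4, 6, 7}; fixed.
Sat(AF ¬r) = {0, 1, 3, 4, 6, 7}
E[p U AF ¬r]: least fixpoint, start Z0 = Sat(AF ¬r) = {0, 1, 3, 4, 6, 7}, add states in Sat(p) with some successor in Z. Already a fixed point.
Sat(E[p U AF ¬r]) = {0, 1, 3, 4, 6, 7}
0 ∈ Sat(E[p U AF ¬r]) = {0, 1, 3, 4, 6, 7}, so the formula holds at 0.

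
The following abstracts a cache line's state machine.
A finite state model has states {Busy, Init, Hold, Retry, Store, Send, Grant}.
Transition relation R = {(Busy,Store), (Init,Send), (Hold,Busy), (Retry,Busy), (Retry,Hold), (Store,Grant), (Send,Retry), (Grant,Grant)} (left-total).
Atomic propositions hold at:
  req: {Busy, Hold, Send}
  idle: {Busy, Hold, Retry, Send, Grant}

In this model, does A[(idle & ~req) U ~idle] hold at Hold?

Sat(~req) = {Init, Retry, Store, Grant}
Sat(idle & ~req) = {Retry, Grant}
Sat(~idle) = {Init, Store}
A[(idle & ~req) U ~idle]: least fixpoint, start Z0 = Sat(~idle) = {Init, Store}, add states in Sat(idle & ~req) with every successor in Z. Already a fixed point.
Sat(A[(idle & ~req) U ~idle]) = {Init, Store}
Hold ∉ Sat(A[(idle & ~req) U ~idle]) = {Init, Store}, so the formula does not hold at Hold.

No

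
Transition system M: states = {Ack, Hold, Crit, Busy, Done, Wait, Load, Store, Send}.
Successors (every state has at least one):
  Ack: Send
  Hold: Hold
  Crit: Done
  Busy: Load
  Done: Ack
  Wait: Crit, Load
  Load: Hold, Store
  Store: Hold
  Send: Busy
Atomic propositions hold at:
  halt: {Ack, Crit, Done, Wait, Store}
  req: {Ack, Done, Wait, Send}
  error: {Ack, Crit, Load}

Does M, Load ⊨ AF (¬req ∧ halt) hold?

Sat(¬req) = {Hold, Crit, Busy, Load, Store}
Sat(¬req ∧ halt) = {Crit, Store}
AF (¬req ∧ halt): least fixpoint, start Z0 = {Crit, Store}, add states with every successor in Z. Already a fixed point.
Sat(AF (¬req ∧ halt)) = {Crit, Store}
Load ∉ Sat(AF (¬req ∧ halt)) = {Crit, Store}, so the formula does not hold at Load.

No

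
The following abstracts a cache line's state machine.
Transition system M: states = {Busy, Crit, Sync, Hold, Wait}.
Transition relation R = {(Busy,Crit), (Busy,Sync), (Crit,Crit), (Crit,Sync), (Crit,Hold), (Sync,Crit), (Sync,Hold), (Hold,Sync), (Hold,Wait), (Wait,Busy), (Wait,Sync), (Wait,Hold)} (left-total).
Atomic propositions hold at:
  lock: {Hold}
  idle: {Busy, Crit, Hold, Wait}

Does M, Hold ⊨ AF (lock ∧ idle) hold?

Sat(lock ∧ idle) = {Hold}
AF (lock ∧ idle): least fixpoint, start Z0 = {Hold}, add states with every successor in Z. Already a fixed point.
Sat(AF (lock ∧ idle)) = {Hold}
Hold ∈ Sat(AF (lock ∧ idle)) = {Hold}, so the formula holds at Hold.

Yes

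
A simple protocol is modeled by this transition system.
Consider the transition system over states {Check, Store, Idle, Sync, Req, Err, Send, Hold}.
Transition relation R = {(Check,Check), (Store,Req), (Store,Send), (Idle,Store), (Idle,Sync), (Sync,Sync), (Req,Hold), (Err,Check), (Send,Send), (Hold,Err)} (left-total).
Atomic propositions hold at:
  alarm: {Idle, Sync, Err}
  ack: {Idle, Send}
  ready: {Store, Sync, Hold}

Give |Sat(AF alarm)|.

5

AF alarm: least fixpoint, start Z0 = {Idle, Sync, Err}, add states with every successor in Z. Z1 = {Idle, Sync, Err, Hold}; Z2 = {Idle, Sync, Req, Err, Hold}; fixed.
Sat(AF alarm) = {Idle, Sync, Req, Err, Hold}
|Sat(AF alarm)| = |{Idle, Sync, Req, Err, Hold}| = 5.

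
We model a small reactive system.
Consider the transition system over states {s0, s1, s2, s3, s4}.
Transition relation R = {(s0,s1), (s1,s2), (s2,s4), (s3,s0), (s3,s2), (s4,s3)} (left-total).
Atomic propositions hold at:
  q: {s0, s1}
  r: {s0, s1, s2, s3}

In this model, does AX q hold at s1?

No

Sat(AX q) = {s : every successor in {s0, s1}} = {s0}
s1 ∉ Sat(AX q) = {s0}, so the formula does not hold at s1.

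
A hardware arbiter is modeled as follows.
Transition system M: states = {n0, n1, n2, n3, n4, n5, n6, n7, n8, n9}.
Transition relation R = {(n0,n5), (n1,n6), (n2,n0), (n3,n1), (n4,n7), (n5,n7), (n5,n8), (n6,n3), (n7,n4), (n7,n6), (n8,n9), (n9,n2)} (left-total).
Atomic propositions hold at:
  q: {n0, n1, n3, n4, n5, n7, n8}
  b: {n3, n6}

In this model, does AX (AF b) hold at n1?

Yes

AF b: least fixpoint, start Z0 = {n3, n6}, add states with every successor in Z. Z1 = {n1, n3, n6}; fixed.
Sat(AF b) = {n1, n3, n6}
Sat(AX (AF b)) = {s : every successor in {n1, n3, n6}} = {n1, n3, n6}
n1 ∈ Sat(AX (AF b)) = {n1, n3, n6}, so the formula holds at n1.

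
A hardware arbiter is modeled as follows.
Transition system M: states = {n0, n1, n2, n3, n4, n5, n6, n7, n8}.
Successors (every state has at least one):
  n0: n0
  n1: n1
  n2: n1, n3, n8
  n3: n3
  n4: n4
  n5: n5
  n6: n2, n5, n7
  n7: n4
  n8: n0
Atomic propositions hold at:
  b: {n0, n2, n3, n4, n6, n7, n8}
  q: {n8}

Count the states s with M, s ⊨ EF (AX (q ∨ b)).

Sat(q ∨ b) = {n0, n2, n3, n4, n6, n7, n8}
Sat(AX (q ∨ b)) = {s : every successor in {n0, n2, n3, n4, n6, n7, n8}} = {n0, n3, n4, n7, n8}
EF (AX (q ∨ b)): least fixpoint, start Z0 = {n0, n3, n4, n7, n8}, add states with some successor in Z. Z1 = {n0, n2, n3, n4, n6, n7, n8}; fixed.
Sat(EF (AX (q ∨ b))) = {n0, n2, n3, n4, n6, n7, n8}
|Sat(EF (AX (q ∨ b)))| = |{n0, n2, n3, n4, n6, n7, n8}| = 7.

7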